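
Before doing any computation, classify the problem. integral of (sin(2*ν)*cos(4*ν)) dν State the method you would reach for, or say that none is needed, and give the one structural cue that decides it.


Diagnosis: a trigonometric identity — apply product-to-sum to sin(2*ν)*cos(4*ν): two clean single-angle terms replace one awkward product.


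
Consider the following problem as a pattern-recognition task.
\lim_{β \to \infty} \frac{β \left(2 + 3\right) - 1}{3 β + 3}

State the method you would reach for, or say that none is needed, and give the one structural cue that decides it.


Diagnosis: dominant-term comparison — growth-rate triage: the leading powers of β decide the limit, everything else is noise. Differentiating the expression as a single quotient would eventually settle it as well; matching dominant growth settles it immediately.


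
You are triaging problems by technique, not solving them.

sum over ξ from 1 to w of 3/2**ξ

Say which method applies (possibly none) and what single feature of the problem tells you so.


Method: the geometric series formula — consecutive terms stand in a fixed index-free ratio — the geometric sum formula closes it.


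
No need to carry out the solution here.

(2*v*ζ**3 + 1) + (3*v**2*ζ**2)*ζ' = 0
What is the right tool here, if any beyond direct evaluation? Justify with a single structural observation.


Verdict: the exact-equation method — check exactness first: here it holds (2*v*ζ**3 + 1, 3*v**2*ζ**2 have matching cross partials), so no integrating factor is needed.


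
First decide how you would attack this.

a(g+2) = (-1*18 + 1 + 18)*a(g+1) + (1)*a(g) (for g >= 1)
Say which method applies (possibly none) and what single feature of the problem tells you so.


Diagnosis: the characteristic-root method — because shifting g leaves the equation's coefficients unchanged, exponential trials reduce it to algebra.


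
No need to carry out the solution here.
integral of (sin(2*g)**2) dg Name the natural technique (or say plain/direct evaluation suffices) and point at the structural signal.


Best approach: a trigonometric identity — apply power reduction to sin(2*g)**2; each application halves the trigonometric degree.


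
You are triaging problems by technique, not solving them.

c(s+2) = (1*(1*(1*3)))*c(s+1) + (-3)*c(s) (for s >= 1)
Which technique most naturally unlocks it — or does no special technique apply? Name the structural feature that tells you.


Verdict: the characteristic-root method — no index-dependence in the weights and nothing inhomogeneous: classic characteristic-equation setup.


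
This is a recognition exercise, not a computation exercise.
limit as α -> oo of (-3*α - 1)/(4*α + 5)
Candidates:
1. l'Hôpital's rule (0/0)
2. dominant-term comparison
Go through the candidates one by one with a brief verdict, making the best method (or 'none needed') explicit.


Verdict: dominant-term comparison — growth-rate triage: the leading powers of α decide the limit, everything else is noise.
- l'Hôpital's rule (0/0) — no 0/0 form appears: written as one quotient, top and bottom both grow without bound, and the ratio is decided by their leading terms.
- dominant-term comparison: applicable, and directly so.


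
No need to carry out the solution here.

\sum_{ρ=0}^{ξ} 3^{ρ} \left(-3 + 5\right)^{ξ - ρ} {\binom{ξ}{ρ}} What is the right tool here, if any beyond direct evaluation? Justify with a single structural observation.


Technique: the binomial theorem — binomial coefficients against complementary powers of 3 and (-3 + 5): recognize the binomial expansion and resum.


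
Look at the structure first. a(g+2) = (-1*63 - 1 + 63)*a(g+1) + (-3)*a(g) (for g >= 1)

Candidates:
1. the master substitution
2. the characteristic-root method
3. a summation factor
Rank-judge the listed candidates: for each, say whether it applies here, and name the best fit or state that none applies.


Method: the characteristic-root method — the recurrence is linear and homogeneous with constant coefficients, so the ansatz r^g turns it into a polynomial equation for r.
- the master substitution: the recursive argument is a shift of the index, not a fixed fraction of it.
- the characteristic-root method — applies; the problem has the shape this method handles.
- a summation factor — the recurrence reaches back more than one step, outside the first-order family a summation factor normalizes.


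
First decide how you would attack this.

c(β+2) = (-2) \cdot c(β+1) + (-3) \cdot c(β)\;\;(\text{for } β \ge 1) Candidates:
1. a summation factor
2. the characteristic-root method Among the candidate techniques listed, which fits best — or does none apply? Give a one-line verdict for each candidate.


Best approach: the characteristic-root method — every coefficient is a fixed number and the forcing is zero — substitute r^β and read off the root equation.
- a summation factor: the recurrence reaches back more than one step, outside the first-order family a summation factor normalizes.
- the characteristic-root method — yes, a natural case for it.


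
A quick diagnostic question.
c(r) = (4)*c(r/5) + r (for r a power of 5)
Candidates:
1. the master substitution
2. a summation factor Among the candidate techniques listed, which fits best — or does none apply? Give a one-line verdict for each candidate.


Verdict: the master substitution — treat m = log base 5 of r as the new clock: one recursion step advances m by one while r scales by 5.
- the master substitution — a fit — the right tool for this form.
- a summation factor — a divided-index call is outside the fixed-shift first-order family a summation factor normalizes.


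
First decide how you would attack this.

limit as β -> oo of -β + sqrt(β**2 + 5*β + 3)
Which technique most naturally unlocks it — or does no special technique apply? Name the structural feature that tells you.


Diagnosis: conjugate multiplication — the ∞ − ∞ radical form is the exact trigger for the conjugate maneuver.


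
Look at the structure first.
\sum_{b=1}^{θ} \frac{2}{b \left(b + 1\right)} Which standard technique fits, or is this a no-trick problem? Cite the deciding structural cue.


Technique: telescoping — \frac{2}{b \left(b + 1\right)} is a collapsed telescope: expand it into simple fractions to see the cancellation.


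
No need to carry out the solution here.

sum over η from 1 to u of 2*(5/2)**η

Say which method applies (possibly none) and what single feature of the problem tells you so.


Technique: the geometric series formula — consecutive terms stand in a fixed index-free ratio — the geometric sum formula closes it.


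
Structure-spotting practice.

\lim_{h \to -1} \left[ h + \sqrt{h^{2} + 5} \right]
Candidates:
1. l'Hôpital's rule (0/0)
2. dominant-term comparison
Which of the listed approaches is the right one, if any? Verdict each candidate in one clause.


Diagnosis: no special technique — no zero denominators, no indeterminate clash at -1 — substitute and read off the value.
- l'Hôpital's rule (0/0): substituting the point gives a finite value outright — there is no indeterminate clash to repair.
- dominant-term comparison: leading-power comparison does not apply to this form.


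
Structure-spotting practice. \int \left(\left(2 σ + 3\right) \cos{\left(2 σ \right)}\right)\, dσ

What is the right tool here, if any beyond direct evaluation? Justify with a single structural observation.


Best approach: integration by parts — 2 σ + 3 dies after finitely many derivatives while \cos{\left(2 σ \right)} cycles under integration — the tabular/parts setup.


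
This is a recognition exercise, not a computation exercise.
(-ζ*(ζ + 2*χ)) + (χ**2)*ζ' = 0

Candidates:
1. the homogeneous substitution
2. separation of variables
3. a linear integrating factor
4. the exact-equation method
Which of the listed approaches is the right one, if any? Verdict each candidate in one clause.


Verdict: the homogeneous substitution — solved for the derivative, the right side is unchanged under scaling χ and ζ together — it depends only on the ratio ζ/χ, so substitute a single ratio variable. Rearranged, this also fits the Bernoulli template directly; the homogeneous substitution reads the structure without the rearrangement.
- the homogeneous substitution: applies; the problem has the shape this method handles.
- separation of variables — the two dependences are entangled, not a clean product of one-variable pieces.
- a linear integrating factor: the unknown enters nonlinearly (through a power, a denominator, or a transcendental function), which the linear integrating-factor recipe cannot absorb as-is — any repair would come from a preliminary substitution, not the factor.
- the exact-equation method: the mixed partial derivatives differ, so the left side is not a total differential.


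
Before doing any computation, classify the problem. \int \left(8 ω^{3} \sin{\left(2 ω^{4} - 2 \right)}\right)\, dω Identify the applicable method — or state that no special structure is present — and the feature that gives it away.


Technique: u-substitution — the only nontrivial dependence routes through 2 ω^{4} - 2, whose derivative supplies the leftover factor up to a constant multiple — u = 2 ω^{4} - 2 flattens it.


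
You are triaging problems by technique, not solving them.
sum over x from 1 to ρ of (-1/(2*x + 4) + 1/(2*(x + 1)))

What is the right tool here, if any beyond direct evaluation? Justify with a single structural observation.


Method: telescoping — the summand is built as 1/(2*(x + 1)) minus its own successor — adjacent terms annihilate down the line.


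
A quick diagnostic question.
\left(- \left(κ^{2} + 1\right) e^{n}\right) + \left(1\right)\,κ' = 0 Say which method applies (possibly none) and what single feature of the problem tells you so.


Verdict: separation of variables — solved for the derivative, the right side splits multiplicatively into a function of each variable alone — divide and integrate each side.


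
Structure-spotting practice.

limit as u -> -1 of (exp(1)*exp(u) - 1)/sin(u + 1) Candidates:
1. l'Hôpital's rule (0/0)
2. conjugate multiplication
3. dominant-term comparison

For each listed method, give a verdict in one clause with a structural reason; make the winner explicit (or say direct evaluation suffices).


Best approach: l'Hôpital's rule (0/0) — plug in -1: top and bottom both hit zero, so differentiate each and retry. The standard small-argument limits would also carry it; the rule is the systematic route.
- l'Hôpital's rule (0/0) — yes — fits the structure here.
- conjugate multiplication — the conjugate move applies to radical differences, which this is not.
- dominant-term comparison: this limit is not decided by comparing leading-term growth at infinity.


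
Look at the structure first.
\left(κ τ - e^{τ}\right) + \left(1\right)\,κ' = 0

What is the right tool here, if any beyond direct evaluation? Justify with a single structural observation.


Best approach: a linear integrating factor — the equation is linear in κ with coefficient τ; multiplying by the integrating factor exp(∫τ) makes the left side a perfect derivative.


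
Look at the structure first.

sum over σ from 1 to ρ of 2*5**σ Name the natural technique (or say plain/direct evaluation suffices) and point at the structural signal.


Method: the geometric series formula — the ratio of consecutive terms is the constant 5, independent of the index — a geometric sum.


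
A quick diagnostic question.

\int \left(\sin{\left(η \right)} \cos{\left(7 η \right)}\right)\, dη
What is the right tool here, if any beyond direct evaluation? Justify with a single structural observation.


Diagnosis: a trigonometric identity — two sinusoids at different rates multiply in \sin{\left(η \right)} \cos{\left(7 η \right)}; the product-to-sum identity uncouples them.


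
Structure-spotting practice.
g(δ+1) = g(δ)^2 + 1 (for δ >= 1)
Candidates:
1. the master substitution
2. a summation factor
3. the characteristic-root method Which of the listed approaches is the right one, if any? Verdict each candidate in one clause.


Best approach: no special technique — a nonlinear dependence on earlier terms breaks linearity, and with it every superposition-based closed form.
- the master substitution — no fixed divisor shrinks the index between calls.
- a summation factor — no summation factor applies — the rule is not linear in the sequence values.
- the characteristic-root method: nonlinearity rules out exponential-mode superposition from the start.


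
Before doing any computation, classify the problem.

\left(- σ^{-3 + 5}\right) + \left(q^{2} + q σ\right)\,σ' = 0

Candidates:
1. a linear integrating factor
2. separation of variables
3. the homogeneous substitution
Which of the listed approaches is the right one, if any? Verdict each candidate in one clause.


Verdict: the homogeneous substitution — scaling q and σ together leaves the slope fixed — it depends only on σ/q, so substitute the ratio. This can also be massaged into Bernoulli form (the roles of the variables may need exchanging); the homogeneous substitution avoids that setup.
- a linear integrating factor: a nonlinear term in the unknown puts this outside the integrating-factor template.
- separation of variables: no algebra isolates the independent variable on one side and the unknown on the other.
- the homogeneous substitution — applies; the problem has the shape this method handles.


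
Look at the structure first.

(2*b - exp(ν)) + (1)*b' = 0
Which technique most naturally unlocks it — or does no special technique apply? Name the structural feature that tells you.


Technique: a linear integrating factor — arrange it as b' + 2·b = (the forcing term) and the integrating factor does the rest.


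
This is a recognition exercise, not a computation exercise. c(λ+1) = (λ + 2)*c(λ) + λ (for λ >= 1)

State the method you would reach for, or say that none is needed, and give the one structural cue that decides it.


Method: a summation factor — one step of memory with a weight λ + 2 that changes as the index grows — the summation-factor construction is built for this.


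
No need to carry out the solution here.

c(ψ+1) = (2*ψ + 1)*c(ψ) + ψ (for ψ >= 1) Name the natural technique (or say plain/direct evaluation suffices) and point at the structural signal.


Technique: a summation factor — the coefficient 2*ψ + 1 drifts with the index, so no fixed root exists; normalizing by the cumulative product telescopes it.


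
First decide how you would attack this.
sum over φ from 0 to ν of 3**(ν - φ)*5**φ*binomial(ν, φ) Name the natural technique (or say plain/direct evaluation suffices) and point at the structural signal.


Best approach: the binomial theorem — terms weighting binomial(ν, φ) against matched powers of 5 and 3 reassemble into (5 + 3)^ν by the binomial theorem.


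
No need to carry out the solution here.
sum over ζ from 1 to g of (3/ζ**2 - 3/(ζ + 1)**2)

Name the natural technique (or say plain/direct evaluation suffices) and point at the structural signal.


Diagnosis: telescoping — the summand is 3/ζ**2 minus the same expression shifted by one, so consecutive terms cancel in pairs.


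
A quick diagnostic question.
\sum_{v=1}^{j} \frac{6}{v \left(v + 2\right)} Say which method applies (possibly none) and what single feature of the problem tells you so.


Technique: telescoping — poles of \frac{6}{v \left(v + 2\right)} differ by an integer, the telltale of a telescoping partial-fraction sum.


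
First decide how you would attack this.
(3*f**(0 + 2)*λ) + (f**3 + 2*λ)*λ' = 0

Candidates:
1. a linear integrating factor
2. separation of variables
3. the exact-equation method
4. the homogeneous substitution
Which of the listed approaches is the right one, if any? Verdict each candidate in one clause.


Verdict: the exact-equation method — because the two cross partials coincide, the form is conservative as written — recover its potential in (f, λ).
- a linear integrating factor: the unknown enters nonlinearly (through a power, a denominator, or a transcendental function), which the linear integrating-factor recipe cannot absorb as-is — any repair would come from a preliminary substitution, not the factor.
- separation of variables: no algebra isolates the independent variable on one side and the unknown on the other.
- the exact-equation method — yes, a natural case for it.
- the homogeneous substitution — the slope changes under joint rescaling, failing the degree-zero test.


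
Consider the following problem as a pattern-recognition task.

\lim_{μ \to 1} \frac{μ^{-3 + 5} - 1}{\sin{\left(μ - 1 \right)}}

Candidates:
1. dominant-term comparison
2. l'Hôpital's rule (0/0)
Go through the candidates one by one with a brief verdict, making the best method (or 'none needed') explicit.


Best approach: l'Hôpital's rule (0/0) — substituting 1 gives 0 over 0; differentiate top and bottom once and re-evaluate. One could equally expand both pieces locally and compare leading terms; the rule does that in one stroke.
- dominant-term comparison — no dominant-degree comparison decides it.
- l'Hôpital's rule (0/0): applies; the problem has the shape this method handles.


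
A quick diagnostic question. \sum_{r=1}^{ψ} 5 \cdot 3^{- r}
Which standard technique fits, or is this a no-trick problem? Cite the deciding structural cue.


Technique: the geometric series formula — consecutive terms stand in a fixed index-free ratio — the geometric sum formula closes it.


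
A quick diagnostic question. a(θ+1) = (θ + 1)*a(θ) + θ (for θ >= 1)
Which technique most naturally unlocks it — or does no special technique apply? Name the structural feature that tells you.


Best approach: a summation factor — first-order, linear, moving coefficient θ + 1: the discrete analogue of an integrating factor handles it.


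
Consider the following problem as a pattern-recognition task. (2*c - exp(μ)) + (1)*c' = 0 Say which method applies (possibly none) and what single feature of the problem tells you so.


Method: a linear integrating factor — c enters only linearly with coefficient 2; multiply by exp of the integral of 2 and the left side becomes one derivative.


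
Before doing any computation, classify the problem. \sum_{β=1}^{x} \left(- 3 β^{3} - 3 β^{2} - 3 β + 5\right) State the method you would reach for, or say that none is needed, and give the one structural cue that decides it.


Verdict: no special technique — every summand is a constant multiple of a power of β — apply the standard power-sum identities one degree at a time.


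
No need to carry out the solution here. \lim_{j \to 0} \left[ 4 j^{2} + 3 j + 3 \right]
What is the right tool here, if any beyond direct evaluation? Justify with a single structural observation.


Technique: no special technique — the expression is continuous at 0 — substitute and evaluate; no indeterminate form appears.


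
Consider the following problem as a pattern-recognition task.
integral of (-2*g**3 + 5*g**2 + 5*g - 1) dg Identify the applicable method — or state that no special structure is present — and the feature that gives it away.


Technique: no special technique — every term is a constant multiple of a power of g; term-wise power-rule integration needs no preliminary transformation.


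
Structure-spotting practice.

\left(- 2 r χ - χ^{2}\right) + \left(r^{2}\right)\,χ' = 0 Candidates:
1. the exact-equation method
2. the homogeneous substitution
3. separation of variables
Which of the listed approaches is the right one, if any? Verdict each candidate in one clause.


Diagnosis: the homogeneous substitution — solved for the derivative, the right side is unchanged under scaling r and χ together — it depends only on the ratio χ/r, so substitute a single ratio variable. A Bernoulli substitution is a fair alternative on this equation directly; the homogeneous reading takes it as given.
- the exact-equation method: the mixed partial derivatives differ, so the left side is not a total differential.
- the homogeneous substitution: applicable, and directly so.
- separation of variables: no division isolates the independent variable from the unknown.


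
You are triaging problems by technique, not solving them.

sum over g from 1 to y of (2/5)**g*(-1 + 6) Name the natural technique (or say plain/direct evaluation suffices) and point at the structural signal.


Diagnosis: the geometric series formula — check a ratio of consecutive terms: it is 2/5, independent of the index, so the geometric formula closes the sum.


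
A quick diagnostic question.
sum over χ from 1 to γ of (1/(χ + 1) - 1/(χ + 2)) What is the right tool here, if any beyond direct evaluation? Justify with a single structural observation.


Verdict: telescoping — the generic term is a one-step difference of 1/(χ + 1), so partial sums shortcut to endpoint evaluation.


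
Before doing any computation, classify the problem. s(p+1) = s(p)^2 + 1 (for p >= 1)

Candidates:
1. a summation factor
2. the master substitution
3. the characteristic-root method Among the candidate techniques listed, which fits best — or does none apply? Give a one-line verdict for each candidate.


Diagnosis: no special technique — this one you iterate or analyze qualitatively: the nonlinearity defeats linear solution methods.
- a summation factor — no summation factor applies — the rule is not linear in the sequence values.
- the master substitution — with no divided-index recursive call, reindexing by powers of a base buys nothing.
- the characteristic-root method — the recursion is nonlinear in the sequence values, so no linear-modes ansatz applies.


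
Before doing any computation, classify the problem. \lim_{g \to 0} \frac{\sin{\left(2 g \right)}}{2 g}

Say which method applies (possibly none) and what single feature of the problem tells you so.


Verdict: l'Hôpital's rule (0/0) — substituting 0 gives 0 over 0; differentiate top and bottom once and re-evaluate. A first-order expansion at the point is an equally standard path; the rule packages it.


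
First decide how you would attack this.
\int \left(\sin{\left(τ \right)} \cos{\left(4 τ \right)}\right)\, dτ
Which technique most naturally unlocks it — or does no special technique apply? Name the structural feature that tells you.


Diagnosis: a trigonometric identity — \sin{\left(τ \right)} \cos{\left(4 τ \right)} mixes two frequencies; the product-to-sum identity splits it into single-frequency sinusoids.


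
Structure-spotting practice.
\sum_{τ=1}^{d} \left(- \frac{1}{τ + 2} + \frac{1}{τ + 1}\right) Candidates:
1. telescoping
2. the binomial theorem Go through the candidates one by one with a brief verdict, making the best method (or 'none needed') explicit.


Best approach: telescoping — write out three consecutive terms and watch the interior cancel: the advanced copy one term subtracts reappears as the very next term's leading piece, pair after pair.
- telescoping — yes — fits the structure here.
- the binomial theorem: no binomial coefficients pair with matched powers.


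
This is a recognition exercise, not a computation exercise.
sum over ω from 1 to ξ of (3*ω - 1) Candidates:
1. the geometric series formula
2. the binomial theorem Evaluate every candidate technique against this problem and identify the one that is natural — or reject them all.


Technique: no special technique — Faulhaber territory: sum each constant-multiple power of ω with its closed-form formula, no trick required.
- the geometric series formula — the ratio of consecutive terms depends on the index.
- the binomial theorem: the terms do not reassemble into a binomial power.


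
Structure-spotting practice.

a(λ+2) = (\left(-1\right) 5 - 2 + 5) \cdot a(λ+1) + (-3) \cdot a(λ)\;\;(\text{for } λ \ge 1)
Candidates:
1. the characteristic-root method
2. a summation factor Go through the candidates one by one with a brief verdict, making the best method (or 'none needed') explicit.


Method: the characteristic-root method — constant coefficients and linearity mean the ansatz r^λ reduces it to solving the characteristic polynomial.
- the characteristic-root method — yes — fits the structure here.
- a summation factor — the recurrence reaches back more than one step, outside the first-order family a summation factor normalizes.


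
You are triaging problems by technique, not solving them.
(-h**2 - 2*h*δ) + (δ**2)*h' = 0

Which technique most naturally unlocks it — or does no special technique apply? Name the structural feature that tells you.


Best approach: the homogeneous substitution — the slope is degree-zero homogeneous: the ratio substitution v = h/δ collapses it. Rearranged, this also fits the Bernoulli template directly; the homogeneous substitution reads the structure without the rearrangement.


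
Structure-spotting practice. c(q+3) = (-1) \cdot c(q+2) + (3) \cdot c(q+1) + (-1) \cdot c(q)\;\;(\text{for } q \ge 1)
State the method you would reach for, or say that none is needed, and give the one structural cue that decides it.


Verdict: the characteristic-root method — shift-invariance with fixed coefficients calls for exponential trials; the characteristic polynomial finds every r^q.


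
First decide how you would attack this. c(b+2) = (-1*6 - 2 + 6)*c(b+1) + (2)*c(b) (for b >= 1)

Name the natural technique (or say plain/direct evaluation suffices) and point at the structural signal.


Technique: the characteristic-root method — the recurrence treats every index alike (constant coefficients, no forcing) — precisely the regime where r^b trials close it.


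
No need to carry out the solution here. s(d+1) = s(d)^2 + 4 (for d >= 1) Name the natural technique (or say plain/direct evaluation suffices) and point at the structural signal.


Verdict: no special technique — each new value is a nonlinear function of earlier ones — scaling arguments and superposition both fail.


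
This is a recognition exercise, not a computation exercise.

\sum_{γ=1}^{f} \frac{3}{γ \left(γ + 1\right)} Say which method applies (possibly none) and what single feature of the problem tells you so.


Method: telescoping — split \frac{3}{γ \left(γ + 1\right)} by partial fractions and the pieces are one function at shifted arguments — interior terms cancel.


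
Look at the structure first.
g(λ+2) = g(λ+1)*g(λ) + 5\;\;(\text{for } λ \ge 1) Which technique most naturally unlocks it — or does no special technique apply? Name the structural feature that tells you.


Technique: no special technique — the recurrence is nonlinear in the sequence values; study it directly, no linear machinery applies.


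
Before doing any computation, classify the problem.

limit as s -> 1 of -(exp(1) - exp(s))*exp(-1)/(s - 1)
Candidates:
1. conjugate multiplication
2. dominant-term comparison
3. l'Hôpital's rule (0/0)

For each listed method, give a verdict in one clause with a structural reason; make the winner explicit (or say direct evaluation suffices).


Diagnosis: l'Hôpital's rule (0/0) — both numerator and denominator vanish at 1: the genuine 0/0 indeterminate that l'Hôpital exists for. Expanding numerator and denominator to first order gives the same value — the rule automates exactly that.
- conjugate multiplication: there are no radicals in tension whose conjugate would simplify matters.
- dominant-term comparison: this limit is not decided by comparing polynomial growth at infinity.
- l'Hôpital's rule (0/0): a fit — the right tool for this form.


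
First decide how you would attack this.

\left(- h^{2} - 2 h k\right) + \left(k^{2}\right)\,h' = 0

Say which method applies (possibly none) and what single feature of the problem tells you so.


Best approach: the homogeneous substitution — the slope is degree-zero homogeneous: the ratio substitution v = h/k collapses it. A Bernoulli rewrite works here as the equation stands — the homogeneous substitution is the more immediate reading.


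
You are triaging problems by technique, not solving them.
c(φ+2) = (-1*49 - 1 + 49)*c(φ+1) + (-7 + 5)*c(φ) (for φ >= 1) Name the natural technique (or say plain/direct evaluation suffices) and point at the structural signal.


Verdict: the characteristic-root method — try a geometric ansatz r^φ: constant coefficients turn the recurrence into one polynomial equation in r.


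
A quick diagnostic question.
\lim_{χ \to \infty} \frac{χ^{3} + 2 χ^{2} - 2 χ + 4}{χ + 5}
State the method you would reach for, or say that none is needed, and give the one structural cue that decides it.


Technique: dominant-term comparison — at large χ only the top-degree terms survive; compare the leading terms and the limit falls out. Differentiating the expression as a single quotient would eventually settle it as well; matching dominant growth settles it immediately.


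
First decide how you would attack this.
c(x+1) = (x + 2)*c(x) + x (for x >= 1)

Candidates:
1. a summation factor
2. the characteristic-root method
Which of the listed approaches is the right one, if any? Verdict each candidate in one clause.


Diagnosis: a summation factor — with the index-dependent coefficient x + 2, dividing by the cumulative product turns the left side into a pure difference.
- a summation factor — applies; the problem has the shape this method handles.
- the characteristic-root method: the coefficients vary with the index, breaking the constant-coefficient structure the method needs.


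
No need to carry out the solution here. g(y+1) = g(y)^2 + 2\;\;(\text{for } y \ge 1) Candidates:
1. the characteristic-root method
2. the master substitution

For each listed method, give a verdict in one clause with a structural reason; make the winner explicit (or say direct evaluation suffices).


Method: no special technique — the unknown sequence enters the update nonlinearly, so no linear method fits the recurrence as written — direct iteration remains.
- the characteristic-root method — the recursion is nonlinear in the sequence values, so no linear-modes ansatz applies.
- the master substitution — with no divided-index recursive call, reindexing by powers of a base buys nothing.


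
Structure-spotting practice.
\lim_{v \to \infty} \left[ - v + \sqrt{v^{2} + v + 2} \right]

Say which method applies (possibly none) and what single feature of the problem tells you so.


Method: conjugate multiplication — the difference \sqrt{v^{2} + v + 2} - v is an ∞ − ∞ stalemate; its conjugate partner breaks the tie.


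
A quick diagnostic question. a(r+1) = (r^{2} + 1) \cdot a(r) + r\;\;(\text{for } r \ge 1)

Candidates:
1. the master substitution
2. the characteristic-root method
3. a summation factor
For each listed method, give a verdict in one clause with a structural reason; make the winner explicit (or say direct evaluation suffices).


Best approach: a summation factor — it is first-order linear but the coefficient r^{2} + 1 depends on the index, so multiply through by a summation factor to telescope it.
- the master substitution — there is no divide-the-index recursive argument.
- the characteristic-root method: the coefficients vary with the index, breaking the constant-coefficient structure the method needs.
- a summation factor: a fit — the right tool for this form.


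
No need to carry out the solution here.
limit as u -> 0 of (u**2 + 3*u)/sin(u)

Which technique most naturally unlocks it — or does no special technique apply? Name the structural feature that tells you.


Best approach: l'Hôpital's rule (0/0) — plug in 0: top and bottom both hit zero, so differentiate each and retry. A first-order expansion at the point is an equally standard path; the rule packages it.


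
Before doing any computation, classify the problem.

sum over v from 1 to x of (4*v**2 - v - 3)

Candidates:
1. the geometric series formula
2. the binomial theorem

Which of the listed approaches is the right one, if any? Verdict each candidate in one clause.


Verdict: no special technique — no cancellation, no constant ratio, no binomial weights — just polynomial terms summed directly.
- the geometric series formula: the term-to-term ratio changes with the index, so the geometric formula cannot close it.
- the binomial theorem — the terms lack the binomial-coefficient-weighted complementary-power pattern of an expansion.


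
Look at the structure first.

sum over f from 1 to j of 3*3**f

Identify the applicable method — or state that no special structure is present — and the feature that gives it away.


Technique: the geometric series formula — each term is 3 times the previous one, so the geometric-series formula applies directly.


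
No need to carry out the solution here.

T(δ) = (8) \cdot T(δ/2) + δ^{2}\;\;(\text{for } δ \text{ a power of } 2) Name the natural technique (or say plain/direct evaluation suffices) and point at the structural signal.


Diagnosis: the master substitution — treat m = log base 2 of δ as the new clock: one recursion step advances m by one while δ scales by 2.


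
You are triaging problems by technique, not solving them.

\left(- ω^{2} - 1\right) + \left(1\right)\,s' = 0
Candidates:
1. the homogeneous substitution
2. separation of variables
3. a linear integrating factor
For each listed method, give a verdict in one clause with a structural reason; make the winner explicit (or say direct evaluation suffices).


Best approach: no special technique — the slope is a pure function of ω; integrate both sides and be done.
- the homogeneous substitution — the slope is not a function of the ratio of the variables alone.
- separation of variables — with no unknown in the slope, separating variables is a formality — the equation integrates directly.
- a linear integrating factor — the linear template holds only trivially here (the unknown is absent, so the coefficient is zero) — the method is not the natural label.


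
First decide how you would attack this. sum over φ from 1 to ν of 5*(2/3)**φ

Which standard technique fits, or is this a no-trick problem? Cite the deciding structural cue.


Best approach: the geometric series formula — each term is 2/3 times the previous one, so the geometric-series formula applies directly.


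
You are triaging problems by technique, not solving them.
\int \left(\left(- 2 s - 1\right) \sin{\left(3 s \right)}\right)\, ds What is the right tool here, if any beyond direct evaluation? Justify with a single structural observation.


Best approach: integration by parts — a polynomial factor - 2 s - 1 multiplies \sin{\left(3 s \right)}; differentiating - 2 s - 1 lowers its degree while \sin{\left(3 s \right)} integrates cleanly, so parts wins.


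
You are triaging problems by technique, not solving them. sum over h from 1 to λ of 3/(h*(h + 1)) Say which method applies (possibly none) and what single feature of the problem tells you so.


Best approach: telescoping — one partial-fraction pass turns 3/(h*(h + 1)) into a shifted difference, and shifted differences telescope.


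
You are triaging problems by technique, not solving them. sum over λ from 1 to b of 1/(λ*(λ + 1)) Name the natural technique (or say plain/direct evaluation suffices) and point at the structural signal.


Method: telescoping — integer-spaced poles in 1/(λ*(λ + 1)) are the telescoping signature in disguise.


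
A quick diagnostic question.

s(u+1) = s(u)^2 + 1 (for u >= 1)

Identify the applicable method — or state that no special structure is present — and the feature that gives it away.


Method: no special technique — the recurrence is nonlinear in the sequence values; study it directly, no linear machinery applies.


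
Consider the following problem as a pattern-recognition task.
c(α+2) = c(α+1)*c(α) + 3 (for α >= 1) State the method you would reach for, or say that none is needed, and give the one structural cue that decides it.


Method: no special technique — a nonlinear dependence on earlier terms breaks linearity, and with it every superposition-based closed form.


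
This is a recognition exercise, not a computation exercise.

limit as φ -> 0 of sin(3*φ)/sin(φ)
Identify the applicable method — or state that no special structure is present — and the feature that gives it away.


Best approach: l'Hôpital's rule (0/0) — both numerator and denominator vanish at 0: the genuine 0/0 indeterminate that l'Hôpital exists for. Known elementary limits would finish this too — the rule just bypasses the case analysis.


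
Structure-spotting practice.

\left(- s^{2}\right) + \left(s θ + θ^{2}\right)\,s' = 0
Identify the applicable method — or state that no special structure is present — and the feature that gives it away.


Method: the homogeneous substitution — scaling θ and s together leaves the slope fixed — it depends only on s/θ, so substitute the ratio. This can also be massaged into Bernoulli form (the roles of the variables may need exchanging); the homogeneous substitution avoids that setup.


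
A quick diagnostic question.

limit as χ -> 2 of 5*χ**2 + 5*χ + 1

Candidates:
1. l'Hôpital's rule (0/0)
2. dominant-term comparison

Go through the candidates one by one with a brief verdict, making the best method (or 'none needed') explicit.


Diagnosis: no special technique — the expression is continuous at 2 — substitute and evaluate; no indeterminate form appears.
- l'Hôpital's rule (0/0): substituting the point produces a determinate value, not a 0 over 0 clash.
- dominant-term comparison — no dominant-degree comparison decides it.


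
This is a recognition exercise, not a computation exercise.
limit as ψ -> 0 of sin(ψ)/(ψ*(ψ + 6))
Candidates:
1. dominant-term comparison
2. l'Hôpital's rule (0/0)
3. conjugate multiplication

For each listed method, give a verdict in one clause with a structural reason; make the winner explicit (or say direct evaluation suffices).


Verdict: l'Hôpital's rule (0/0) — numerator and denominator both vanish at 0 — a genuine 0/0 form, which is exactly when l'Hôpital applies. One could equally expand both pieces locally and compare leading terms; the rule does that in one stroke.
- dominant-term comparison — this limit is not decided by comparing polynomial growth at infinity.
- l'Hôpital's rule (0/0) — applicable, and directly so.
- conjugate multiplication: no divergent radical difference is present for a conjugate pair to cancel.


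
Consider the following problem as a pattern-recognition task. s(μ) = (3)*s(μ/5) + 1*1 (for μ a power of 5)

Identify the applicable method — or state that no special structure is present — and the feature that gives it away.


Technique: the master substitution — divide-the-index recursion (μ/5 inside the call) straightens out once the index is rewritten as 5^m.


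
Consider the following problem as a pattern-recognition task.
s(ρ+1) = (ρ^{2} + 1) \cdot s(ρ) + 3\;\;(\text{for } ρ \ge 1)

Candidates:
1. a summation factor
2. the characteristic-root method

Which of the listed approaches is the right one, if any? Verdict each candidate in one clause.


Diagnosis: a summation factor — one step of memory with a weight ρ^{2} + 1 that changes as the index grows — the summation-factor construction is built for this.
- a summation factor: yes, a natural case for it.
- the characteristic-root method: the coefficients vary with the index, breaking the constant-coefficient structure the method needs.


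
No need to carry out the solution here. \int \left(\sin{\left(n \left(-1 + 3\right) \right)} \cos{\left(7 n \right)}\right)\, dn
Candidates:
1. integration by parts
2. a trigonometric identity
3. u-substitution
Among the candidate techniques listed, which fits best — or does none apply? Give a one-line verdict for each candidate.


Verdict: a trigonometric identity — the identity turns \sin{\left(n \left(-1 + 3\right) \right)} \cos{\left(7 n \right)} into two lone cosines/sines, each trivially integrable.
- integration by parts: not the fit here: there is no polynomial factor to ladder down — parts can still close the trigonometric product by recursion, though the identity rewrite is the direct route.
- a trigonometric identity: a fit — the right tool for this form.
- u-substitution: no subexpression of the integrand serves as a whole-integral substitution inner — individual terms may offer their own, but none carries its derivative as a factor of the full integrand; a working change of variable would have to be constructed from outside the expression.
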